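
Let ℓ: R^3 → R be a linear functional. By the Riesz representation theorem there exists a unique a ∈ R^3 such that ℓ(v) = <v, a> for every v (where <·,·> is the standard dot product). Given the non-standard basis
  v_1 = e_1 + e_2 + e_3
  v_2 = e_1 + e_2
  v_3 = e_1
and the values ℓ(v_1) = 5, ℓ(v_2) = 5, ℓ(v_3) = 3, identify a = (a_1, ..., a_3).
a = (3, 2, 0)

Write a = (a_1, ..., a_3) in the standard basis. For each basis vector v_i, ℓ(v_i) = <v_i, a> is a linear equation in the a_j's. Collect the n equations into a matrix system V a = ℓ, where row i of V is v_i (expressed in the standard basis). Since V is invertible (lower-triangular with 1s on the diagonal, up to permutation), solve by back-substitution:
  V =
[[1, 1, 1],
 [1, 1, 0],
 [1, 0, 0]]
  V a = (5, 5, 3)
Solving gives a = (3, 2, 0).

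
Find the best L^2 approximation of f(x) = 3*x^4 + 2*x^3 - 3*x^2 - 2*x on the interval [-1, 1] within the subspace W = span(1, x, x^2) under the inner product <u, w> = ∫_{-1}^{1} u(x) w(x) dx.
g(x) = -3*x^2/7 - 4*x/5 - 9/35

The best approximation g ∈ W is the orthogonal projection of f onto W. Writing g = a_0 + a_1 x + a_2 x^2, the coefficients solve the normal equations G · a = b where
  G_{ij} = <φ_i, φ_j> and b_i = <f, φ_i>, with φ_0 = 1, φ_1 = x, φ_2 = x^2.
G =
  [2, 0, 2/3]
  [0, 2/3, 0]
  [2/3, 0, 2/5],
b = (-4/5, -8/15, -12/35).
Solving gives a_0 = -9/35, a_1 = -4/5, a_2 = -3/7, so
  g(x) = -3*x^2/7 - 4*x/5 - 9/35.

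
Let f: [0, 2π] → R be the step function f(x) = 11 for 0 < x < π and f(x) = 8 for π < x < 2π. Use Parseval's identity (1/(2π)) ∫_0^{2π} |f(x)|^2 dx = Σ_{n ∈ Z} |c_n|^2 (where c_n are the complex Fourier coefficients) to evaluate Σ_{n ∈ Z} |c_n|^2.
Σ |c_n|^2 = 185/2

Parseval equates the L^2 energy of f (normalised by 1/(2π)) with the ℓ^2 sum of its Fourier coefficients: (1/(2π)) ∫_0^{2π} |f|^2 = Σ |c_n|^2.
Compute the left side: (1/(2π)) [∫_0^π 11^2 dx + ∫_π^{2π} 8^2 dx] = (1/(2π)) · (121π + 64π) = (121 + 64)/2 = 185/2.
So Σ_{n ∈ Z} |c_n|^2 = 185/2.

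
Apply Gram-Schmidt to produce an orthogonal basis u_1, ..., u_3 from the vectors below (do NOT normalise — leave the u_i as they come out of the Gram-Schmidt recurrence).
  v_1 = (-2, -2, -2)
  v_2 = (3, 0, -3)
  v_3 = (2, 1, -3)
Orthogonal basis:
  u_1 = (-2, -2, -2)
  u_2 = (3, 0, -3)
  u_3 = (-1/2, 1, -1/2)

Apply the Gram-Schmidt recurrence
  u_1 = v_1
  u_i = v_i − Σ_{j<i} ((v_i · u_j) / (u_j · u_j)) · u_j.

Step by step this gives:
  u_1 = (-2, -2, -2)
  u_2 = (3, 0, -3)
  u_3 = (-1/2, 1, -1/2)

Orthogonality check:
  u_2 · u_1 = 0 (should be 0)
  u_3 · u_1 = 0 (should be 0)
  u_3 · u_2 = 0 (should be 0)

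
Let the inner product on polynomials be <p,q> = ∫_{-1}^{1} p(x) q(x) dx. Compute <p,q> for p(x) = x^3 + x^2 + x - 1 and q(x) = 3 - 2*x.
<p,q> = -92/15

Expand the product: p(x)·q(x) = -2*x^4 + x^3 + x^2 + 5*x - 3.
∫_{-1}^{1} of each monomial x^k gives [2/(k+1) if k even, 0 if k odd]. Integrating term-by-term (or equivalently evaluating the antiderivative F(x) = -2*x^5/5 + x^4/4 + x^3/3 + 5*x^2/2 - 3*x at the endpoints):
  F(1) − F(−1) = -19/60 − (349/60) = -92/15.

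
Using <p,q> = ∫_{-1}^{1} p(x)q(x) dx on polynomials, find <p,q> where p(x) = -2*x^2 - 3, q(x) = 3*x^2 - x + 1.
<p,q> = -236/15

Expand the product: p(x)·q(x) = -6*x^4 + 2*x^3 - 11*x^2 + 3*x - 3.
∫_{-1}^{1} of each monomial x^k gives [2/(k+1) if k even, 0 if k odd]. Integrating term-by-term (or equivalently evaluating the antiderivative F(x) = -6*x^5/5 + x^4/2 - 11*x^3/3 + 3*x^2/2 - 3*x at the endpoints):
  F(1) − F(−1) = -88/15 − (148/15) = -236/15.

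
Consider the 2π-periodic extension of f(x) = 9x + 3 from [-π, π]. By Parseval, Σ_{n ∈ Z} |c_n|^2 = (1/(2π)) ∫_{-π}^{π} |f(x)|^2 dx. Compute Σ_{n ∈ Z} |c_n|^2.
Σ |c_n|^2 = 27π^2 + 9

Expand and integrate term by term over [-π, π]:
  ∫ (9x)^2 dx = 81·(2π^3/3); ∫ 2·9·(3)·x dx = 0 (odd integrand); ∫ 3^2 dx = 9·2π.
So (1/(2π)) ∫_{-π}^{π} (9x + 3)^2 dx = 81π^2/3 + 9 = 27π^2 + 9.
Parseval ⇒ Σ |c_n|^2 = 27π^2 + 9.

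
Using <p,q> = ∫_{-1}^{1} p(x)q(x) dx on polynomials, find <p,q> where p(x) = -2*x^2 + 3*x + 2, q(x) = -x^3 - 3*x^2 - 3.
<p,q> = -54/5

Expand the product: p(x)·q(x) = 2*x^5 + 3*x^4 - 11*x^3 - 9*x - 6.
∫_{-1}^{1} of each monomial x^k gives [2/(k+1) if k even, 0 if k odd]. Integrating term-by-term (or equivalently evaluating the antiderivative F(x) = x^6/3 + 3*x^5/5 - 11*x^4/4 - 9*x^2/2 - 6*x at the endpoints):
  F(1) − F(−1) = -739/60 − (-91/60) = -54/5.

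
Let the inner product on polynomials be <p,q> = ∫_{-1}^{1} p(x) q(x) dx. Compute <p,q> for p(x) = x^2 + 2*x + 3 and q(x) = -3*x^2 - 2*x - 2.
<p,q> = -116/5

Expand the product: p(x)·q(x) = -3*x^4 - 8*x^3 - 15*x^2 - 10*x - 6.
∫_{-1}^{1} of each monomial x^k gives [2/(k+1) if k even, 0 if k odd]. Integrating term-by-term (or equivalently evaluating the antiderivative F(x) = -3*x^5/5 - 2*x^4 - 5*x^3 - 5*x^2 - 6*x at the endpoints):
  F(1) − F(−1) = -93/5 − (23/5) = -116/5.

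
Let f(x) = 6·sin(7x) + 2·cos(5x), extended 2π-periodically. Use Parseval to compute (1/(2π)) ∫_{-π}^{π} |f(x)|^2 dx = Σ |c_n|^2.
Σ |c_n|^2 = 20

Expand |f|^2 and use orthogonality of {sin(nx), cos(mx)} on [-π, π]:
  ∫_{-π}^{π} sin(nx)^2 dx = π, ∫ cos(mx)^2 dx = π, and cross terms integrate to 0.
So ∫_{-π}^{π} f(x)^2 dx = 6^2 · π + 2^2 · π = (36 + 4)π.
Divide by 2π: (36 + 4)/2 = 20.
By Parseval, this equals Σ |c_n|^2.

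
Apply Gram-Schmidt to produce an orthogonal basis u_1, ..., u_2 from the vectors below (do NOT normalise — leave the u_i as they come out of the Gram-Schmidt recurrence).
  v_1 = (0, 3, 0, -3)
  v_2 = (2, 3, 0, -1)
Orthogonal basis:
  u_1 = (0, 3, 0, -3)
  u_2 = (2, 1, 0, 1)

Apply the Gram-Schmidt recurrence
  u_1 = v_1
  u_i = v_i − Σ_{j<i} ((v_i · u_j) / (u_j · u_j)) · u_j.

Step by step this gives:
  u_1 = (0, 3, 0, -3)
  u_2 = (2, 1, 0, 1)

Orthogonality check:
  u_2 · u_1 = 0 (should be 0)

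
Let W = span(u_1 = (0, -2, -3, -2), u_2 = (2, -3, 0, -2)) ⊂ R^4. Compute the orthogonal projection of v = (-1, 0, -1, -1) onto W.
proj_W(v) = (-100/189, -20/189, -85/63, -10/27)

Set up U = [u_1 | ... | u_2] ∈ R^(4×2). The projector onto W = col(U) is P = U (U^T U)^(-1) U^T.
Compute U^T U =
  [17, 10]
  [10, 17],
and U^T v = (5, 0).
Solve U^T U · c = U^T v for the coefficients: c = (85/189, -50/189). The projection is proj_W(v) = U c.
Check: (v - proj_W(v)) · u_1 = 0  (should be 0).
Check: (v - proj_W(v)) · u_2 = 0  (should be 0).
Result: proj_W(v) = (-100/189, -20/189, -85/63, -10/27).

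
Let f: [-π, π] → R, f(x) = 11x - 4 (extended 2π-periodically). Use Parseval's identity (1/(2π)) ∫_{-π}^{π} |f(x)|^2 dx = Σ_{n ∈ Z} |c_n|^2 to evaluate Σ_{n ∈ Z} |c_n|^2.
Σ |c_n|^2 = 121π^2/3 + 16

Expand and integrate term by term over [-π, π]:
  ∫ (11x)^2 dx = 121·(2π^3/3); ∫ 2·11·(-4)·x dx = 0 (odd integrand); ∫ (-4)^2 dx = 16·2π.
So (1/(2π)) ∫_{-π}^{π} (11x - 4)^2 dx = 121π^2/3 + 16 = 121π^2/3 + 16.
Parseval ⇒ Σ |c_n|^2 = 121π^2/3 + 16.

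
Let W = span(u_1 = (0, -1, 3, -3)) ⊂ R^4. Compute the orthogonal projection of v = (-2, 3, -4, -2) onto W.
proj_W(v) = (0, 9/19, -27/19, 27/19)

Set up U = [u_1 | ... | u_1] ∈ R^(4×1). The projector onto W = col(U) is P = U (U^T U)^(-1) U^T.
Compute U^T U =
  [19],
and U^T v = (-9).
Solve U^T U · c = U^T v for the coefficients: c = (-9/19). The projection is proj_W(v) = U c.
Check: (v - proj_W(v)) · u_1 = 0  (should be 0).
Result: proj_W(v) = (0, 9/19, -27/19, 27/19).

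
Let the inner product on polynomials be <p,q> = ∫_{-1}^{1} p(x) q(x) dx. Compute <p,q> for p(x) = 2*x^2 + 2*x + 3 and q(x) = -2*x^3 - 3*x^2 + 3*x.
<p,q> = -6

Expand the product: p(x)·q(x) = -4*x^5 - 10*x^4 - 6*x^3 - 3*x^2 + 9*x.
∫_{-1}^{1} of each monomial x^k gives [2/(k+1) if k even, 0 if k odd]. Integrating term-by-term (or equivalently evaluating the antiderivative F(x) = -2*x^6/3 - 2*x^5 - 3*x^4/2 - x^3 + 9*x^2/2 at the endpoints):
  F(1) − F(−1) = -2/3 − (16/3) = -6.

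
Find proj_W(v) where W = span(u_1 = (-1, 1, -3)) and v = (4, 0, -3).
proj_W(v) = (-5/11, 5/11, -15/11)

Set up U = [u_1 | ... | u_1] ∈ R^(3×1). The projector onto W = col(U) is P = U (U^T U)^(-1) U^T.
Compute U^T U =
  [11],
and U^T v = (5).
Solve U^T U · c = U^T v for the coefficients: c = (5/11). The projection is proj_W(v) = U c.
Check: (v - proj_W(v)) · u_1 = 0  (should be 0).
Result: proj_W(v) = (-5/11, 5/11, -15/11).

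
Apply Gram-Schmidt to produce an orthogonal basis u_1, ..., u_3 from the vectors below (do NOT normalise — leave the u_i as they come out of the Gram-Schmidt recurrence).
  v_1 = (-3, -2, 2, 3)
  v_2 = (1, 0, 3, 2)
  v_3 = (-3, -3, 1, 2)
Orthogonal basis:
  u_1 = (-3, -2, 2, 3)
  u_2 = (53/26, 9/13, 30/13, 25/26)
  u_3 = (112/283, -277/283, 20/283, -86/283)

Apply the Gram-Schmidt recurrence
  u_1 = v_1
  u_i = v_i − Σ_{j<i} ((v_i · u_j) / (u_j · u_j)) · u_j.

Step by step this gives:
  u_1 = (-3, -2, 2, 3)
  u_2 = (53/26, 9/13, 30/13, 25/26)
  u_3 = (112/283, -277/283, 20/283, -86/283)

Orthogonality check:
  u_2 · u_1 = 0 (should be 0)
  u_3 · u_1 = 0 (should be 0)
  u_3 · u_2 = 0 (should be 0)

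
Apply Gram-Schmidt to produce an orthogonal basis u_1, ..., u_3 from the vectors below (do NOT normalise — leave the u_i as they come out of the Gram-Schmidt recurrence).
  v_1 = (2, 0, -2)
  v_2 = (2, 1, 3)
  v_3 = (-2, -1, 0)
Orthogonal basis:
  u_1 = (2, 0, -2)
  u_2 = (5/2, 1, 5/2)
  u_3 = (1/9, -5/9, 1/9)

Apply the Gram-Schmidt recurrence
  u_1 = v_1
  u_i = v_i − Σ_{j<i} ((v_i · u_j) / (u_j · u_j)) · u_j.

Step by step this gives:
  u_1 = (2, 0, -2)
  u_2 = (5/2, 1, 5/2)
  u_3 = (1/9, -5/9, 1/9)

Orthogonality check:
  u_2 · u_1 = 0 (should be 0)
  u_3 · u_1 = 0 (should be 0)
  u_3 · u_2 = 0 (should be 0)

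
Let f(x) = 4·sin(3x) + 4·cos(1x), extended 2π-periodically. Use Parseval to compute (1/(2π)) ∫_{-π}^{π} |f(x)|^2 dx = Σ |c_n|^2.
Σ |c_n|^2 = 16

Expand |f|^2 and use orthogonality of {sin(nx), cos(mx)} on [-π, π]:
  ∫_{-π}^{π} sin(nx)^2 dx = π, ∫ cos(mx)^2 dx = π, and cross terms integrate to 0.
So ∫_{-π}^{π} f(x)^2 dx = 4^2 · π + 4^2 · π = (16 + 16)π.
Divide by 2π: (16 + 16)/2 = 16.
By Parseval, this equals Σ |c_n|^2.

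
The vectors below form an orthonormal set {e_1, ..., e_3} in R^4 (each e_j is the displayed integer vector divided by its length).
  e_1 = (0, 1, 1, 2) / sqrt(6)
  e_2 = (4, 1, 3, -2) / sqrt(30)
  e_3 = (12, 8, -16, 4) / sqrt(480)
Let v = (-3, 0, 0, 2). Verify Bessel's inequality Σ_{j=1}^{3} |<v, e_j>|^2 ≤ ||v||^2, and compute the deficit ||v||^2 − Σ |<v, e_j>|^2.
Σ |<v, e_j>|^2 = 77/6; ||v||^2 = 13; deficit = 1/6

Write each e_j = u_j / sqrt(<u_j, u_j>) where u_j is the displayed integer vector. Then <v, e_j> = <v, u_j> / sqrt(<u_j, u_j>), so |<v, e_j>|^2 = <v, u_j>^2 / <u_j, u_j>.
Coefficients: <v, e_1> = 4/sqrt(6), <v, e_2> = -16/sqrt(30), <v, e_3> = -28/sqrt(480).
Square and sum: Σ |<v, e_j>|^2 = 77/6.
Compute ||v||^2 = v·v = 13.
Deficit = 13 − 77/6 = 1/6 ≥ 0, confirming Bessel's inequality. (The deficit equals ||v − Σ <v,e_j> e_j||^2, the squared distance from v to span{e_j}.)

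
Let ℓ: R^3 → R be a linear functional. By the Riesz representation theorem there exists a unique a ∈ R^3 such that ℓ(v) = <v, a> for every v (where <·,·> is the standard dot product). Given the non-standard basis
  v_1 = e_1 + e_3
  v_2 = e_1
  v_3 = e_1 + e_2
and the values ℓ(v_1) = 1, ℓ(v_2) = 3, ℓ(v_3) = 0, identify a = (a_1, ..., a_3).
a = (3, -3, -2)

Write a = (a_1, ..., a_3) in the standard basis. For each basis vector v_i, ℓ(v_i) = <v_i, a> is a linear equation in the a_j's. Collect the n equations into a matrix system V a = ℓ, where row i of V is v_i (expressed in the standard basis). Since V is invertible (lower-triangular with 1s on the diagonal, up to permutation), solve by back-substitution:
  V =
[[1, 0, 1],
 [1, 0, 0],
 [1, 1, 0]]
  V a = (1, 3, 0)
Solving gives a = (3, -3, -2).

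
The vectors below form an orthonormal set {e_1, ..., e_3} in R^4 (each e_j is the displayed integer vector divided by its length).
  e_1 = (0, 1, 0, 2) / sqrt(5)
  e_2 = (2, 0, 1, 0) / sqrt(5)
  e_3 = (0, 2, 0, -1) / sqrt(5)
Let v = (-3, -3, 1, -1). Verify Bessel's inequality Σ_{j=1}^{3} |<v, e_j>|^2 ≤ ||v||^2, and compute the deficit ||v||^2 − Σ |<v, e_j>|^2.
Σ |<v, e_j>|^2 = 15; ||v||^2 = 20; deficit = 5

Write each e_j = u_j / sqrt(<u_j, u_j>) where u_j is the displayed integer vector. Then <v, e_j> = <v, u_j> / sqrt(<u_j, u_j>), so |<v, e_j>|^2 = <v, u_j>^2 / <u_j, u_j>.
Coefficients: <v, e_1> = -5/sqrt(5), <v, e_2> = -5/sqrt(5), <v, e_3> = -5/sqrt(5).
Square and sum: Σ |<v, e_j>|^2 = 15.
Compute ||v||^2 = v·v = 20.
Deficit = 20 − 15 = 5 ≥ 0, confirming Bessel's inequality. (The deficit equals ||v − Σ <v,e_j> e_j||^2, the squared distance from v to span{e_j}.)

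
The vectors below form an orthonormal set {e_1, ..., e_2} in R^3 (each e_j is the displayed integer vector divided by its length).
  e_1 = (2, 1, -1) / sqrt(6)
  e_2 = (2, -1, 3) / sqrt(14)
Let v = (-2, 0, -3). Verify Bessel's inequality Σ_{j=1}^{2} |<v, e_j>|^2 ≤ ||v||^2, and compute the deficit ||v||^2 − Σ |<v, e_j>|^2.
Σ |<v, e_j>|^2 = 257/21; ||v||^2 = 13; deficit = 16/21

Write each e_j = u_j / sqrt(<u_j, u_j>) where u_j is the displayed integer vector. Then <v, e_j> = <v, u_j> / sqrt(<u_j, u_j>), so |<v, e_j>|^2 = <v, u_j>^2 / <u_j, u_j>.
Coefficients: <v, e_1> = -1/sqrt(6), <v, e_2> = -13/sqrt(14).
Square and sum: Σ |<v, e_j>|^2 = 257/21.
Compute ||v||^2 = v·v = 13.
Deficit = 13 − 257/21 = 16/21 ≥ 0, confirming Bessel's inequality. (The deficit equals ||v − Σ <v,e_j> e_j||^2, the squared distance from v to span{e_j}.)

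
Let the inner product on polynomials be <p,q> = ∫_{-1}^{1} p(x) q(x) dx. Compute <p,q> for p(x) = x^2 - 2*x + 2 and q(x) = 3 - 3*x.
<p,q> = 18

Expand the product: p(x)·q(x) = -3*x^3 + 9*x^2 - 12*x + 6.
∫_{-1}^{1} of each monomial x^k gives [2/(k+1) if k even, 0 if k odd]. Integrating term-by-term (or equivalently evaluating the antiderivative F(x) = -3*x^4/4 + 3*x^3 - 6*x^2 + 6*x at the endpoints):
  F(1) − F(−1) = 9/4 − (-63/4) = 18.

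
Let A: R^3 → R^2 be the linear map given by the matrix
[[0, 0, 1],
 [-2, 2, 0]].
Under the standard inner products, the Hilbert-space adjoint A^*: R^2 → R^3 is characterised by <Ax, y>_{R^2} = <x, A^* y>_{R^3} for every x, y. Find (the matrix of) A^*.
A^* = A^T =
[[0, -2],
 [0, 2],
 [1, 0]]

For real matrices with standard dot products, the defining identity <Ax, y> = <x, A^* y> gives (Ax)^T y = x^T (A^*) y, i.e. x^T A^T y = x^T (A^*) y. Since this holds for all x, y, we must have A^* = A^T. Therefore
A^* =
[[0, -2],
 [0, 2],
 [1, 0]].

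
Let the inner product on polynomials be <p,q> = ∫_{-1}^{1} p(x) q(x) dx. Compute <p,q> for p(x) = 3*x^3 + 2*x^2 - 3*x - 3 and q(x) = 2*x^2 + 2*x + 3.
<p,q> = -18

Expand the product: p(x)·q(x) = 6*x^5 + 10*x^4 + 7*x^3 - 6*x^2 - 15*x - 9.
∫_{-1}^{1} of each monomial x^k gives [2/(k+1) if k even, 0 if k odd]. Integrating term-by-term (or equivalently evaluating the antiderivative F(x) = x^6 + 2*x^5 + 7*x^4/4 - 2*x^3 - 15*x^2/2 - 9*x at the endpoints):
  F(1) − F(−1) = -55/4 − (17/4) = -18.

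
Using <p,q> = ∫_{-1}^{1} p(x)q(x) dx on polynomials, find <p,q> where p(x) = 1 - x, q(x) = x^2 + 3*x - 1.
<p,q> = -10/3

Expand the product: p(x)·q(x) = -x^3 - 2*x^2 + 4*x - 1.
∫_{-1}^{1} of each monomial x^k gives [2/(k+1) if k even, 0 if k odd]. Integrating term-by-term (or equivalently evaluating the antiderivative F(x) = -x^4/4 - 2*x^3/3 + 2*x^2 - x at the endpoints):
  F(1) − F(−1) = 1/12 − (41/12) = -10/3.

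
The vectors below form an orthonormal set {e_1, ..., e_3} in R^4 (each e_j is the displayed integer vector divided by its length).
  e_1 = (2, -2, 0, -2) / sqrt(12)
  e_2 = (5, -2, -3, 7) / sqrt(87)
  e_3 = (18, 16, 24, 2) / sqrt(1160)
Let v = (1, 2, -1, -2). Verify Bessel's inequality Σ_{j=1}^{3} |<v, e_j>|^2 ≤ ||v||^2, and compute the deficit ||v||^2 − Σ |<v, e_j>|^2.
Σ |<v, e_j>|^2 = 19/10; ||v||^2 = 10; deficit = 81/10

Write each e_j = u_j / sqrt(<u_j, u_j>) where u_j is the displayed integer vector. Then <v, e_j> = <v, u_j> / sqrt(<u_j, u_j>), so |<v, e_j>|^2 = <v, u_j>^2 / <u_j, u_j>.
Coefficients: <v, e_1> = 2/sqrt(12), <v, e_2> = -10/sqrt(87), <v, e_3> = 22/sqrt(1160).
Square and sum: Σ |<v, e_j>|^2 = 19/10.
Compute ||v||^2 = v·v = 10.
Deficit = 10 − 19/10 = 81/10 ≥ 0, confirming Bessel's inequality. (The deficit equals ||v − Σ <v,e_j> e_j||^2, the squared distance from v to span{e_j}.)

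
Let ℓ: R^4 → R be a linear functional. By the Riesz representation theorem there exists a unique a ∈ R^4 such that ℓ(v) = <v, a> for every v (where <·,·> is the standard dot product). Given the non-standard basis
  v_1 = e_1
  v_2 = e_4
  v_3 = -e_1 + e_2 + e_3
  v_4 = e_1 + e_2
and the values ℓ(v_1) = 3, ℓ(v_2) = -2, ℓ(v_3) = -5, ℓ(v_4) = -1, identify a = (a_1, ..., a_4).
a = (3, -4, 2, -2)

Write a = (a_1, ..., a_4) in the standard basis. For each basis vector v_i, ℓ(v_i) = <v_i, a> is a linear equation in the a_j's. Collect the n equations into a matrix system V a = ℓ, where row i of V is v_i (expressed in the standard basis). Since V is invertible (lower-triangular with 1s on the diagonal, up to permutation), solve by back-substitution:
  V =
[[1, 0, 0, 0],
 [0, 0, 0, 1],
 [-1, 1, 1, 0],
 [1, 1, 0, 0]]
  V a = (3, -2, -5, -1)
Solving gives a = (3, -4, 2, -2).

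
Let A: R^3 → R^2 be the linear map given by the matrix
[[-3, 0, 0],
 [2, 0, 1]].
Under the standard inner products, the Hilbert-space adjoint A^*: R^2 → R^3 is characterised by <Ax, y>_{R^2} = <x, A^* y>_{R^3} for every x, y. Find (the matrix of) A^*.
A^* = A^T =
[[-3, 2],
 [0, 0],
 [0, 1]]

For real matrices with standard dot products, the defining identity <Ax, y> = <x, A^* y> gives (Ax)^T y = x^T (A^*) y, i.e. x^T A^T y = x^T (A^*) y. Since this holds for all x, y, we must have A^* = A^T. Therefore
A^* =
[[-3, 2],
 [0, 0],
 [0, 1]].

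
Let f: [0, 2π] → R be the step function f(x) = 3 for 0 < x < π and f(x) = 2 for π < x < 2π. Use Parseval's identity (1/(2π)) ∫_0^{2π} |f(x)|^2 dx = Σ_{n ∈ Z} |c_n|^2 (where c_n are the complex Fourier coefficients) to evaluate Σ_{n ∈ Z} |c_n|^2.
Σ |c_n|^2 = 13/2

Parseval equates the L^2 energy of f (normalised by 1/(2π)) with the ℓ^2 sum of its Fourier coefficients: (1/(2π)) ∫_0^{2π} |f|^2 = Σ |c_n|^2.
Compute the left side: (1/(2π)) [∫_0^π 3^2 dx + ∫_π^{2π} 2^2 dx] = (1/(2π)) · (9π + 4π) = (9 + 4)/2 = 13/2.
So Σ_{n ∈ Z} |c_n|^2 = 13/2.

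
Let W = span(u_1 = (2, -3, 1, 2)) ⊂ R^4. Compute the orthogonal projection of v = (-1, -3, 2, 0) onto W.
proj_W(v) = (1, -3/2, 1/2, 1)

Set up U = [u_1 | ... | u_1] ∈ R^(4×1). The projector onto W = col(U) is P = U (U^T U)^(-1) U^T.
Compute U^T U =
  [18],
and U^T v = (9).
Solve U^T U · c = U^T v for the coefficients: c = (1/2). The projection is proj_W(v) = U c.
Check: (v - proj_W(v)) · u_1 = 0  (should be 0).
Result: proj_W(v) = (1, -3/2, 1/2, 1).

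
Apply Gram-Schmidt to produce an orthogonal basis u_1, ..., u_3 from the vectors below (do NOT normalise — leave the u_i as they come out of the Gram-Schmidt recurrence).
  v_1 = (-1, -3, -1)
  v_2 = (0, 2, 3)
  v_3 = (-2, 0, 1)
Orthogonal basis:
  u_1 = (-1, -3, -1)
  u_2 = (-9/11, -5/11, 24/11)
  u_3 = (-42/31, 18/31, -12/31)

Apply the Gram-Schmidt recurrence
  u_1 = v_1
  u_i = v_i − Σ_{j<i} ((v_i · u_j) / (u_j · u_j)) · u_j.

Step by step this gives:
  u_1 = (-1, -3, -1)
  u_2 = (-9/11, -5/11, 24/11)
  u_3 = (-42/31, 18/31, -12/31)

Orthogonality check:
  u_2 · u_1 = 0 (should be 0)
  u_3 · u_1 = 0 (should be 0)
  u_3 · u_2 = 0 (should be 0)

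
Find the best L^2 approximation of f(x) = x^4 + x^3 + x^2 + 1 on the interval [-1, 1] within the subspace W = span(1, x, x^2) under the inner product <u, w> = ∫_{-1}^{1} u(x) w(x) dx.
g(x) = 13*x^2/7 + 3*x/5 + 32/35

The best approximation g ∈ W is the orthogonal projection of f onto W. Writing g = a_0 + a_1 x + a_2 x^2, the coefficients solve the normal equations G · a = b where
  G_{ij} = <φ_i, φ_j> and b_i = <f, φ_i>, with φ_0 = 1, φ_1 = x, φ_2 = x^2.
G =
  [2, 0, 2/3]
  [0, 2/3, 0]
  [2/3, 0, 2/5],
b = (46/15, 2/5, 142/105).
Solving gives a_0 = 32/35, a_1 = 3/5, a_2 = 13/7, so
  g(x) = 13*x^2/7 + 3*x/5 + 32/35.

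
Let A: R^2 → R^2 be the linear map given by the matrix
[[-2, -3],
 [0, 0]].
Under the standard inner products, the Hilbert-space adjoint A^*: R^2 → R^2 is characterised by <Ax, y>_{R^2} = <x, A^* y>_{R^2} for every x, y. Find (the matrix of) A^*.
A^* = A^T =
[[-2, 0],
 [-3, 0]]

For real matrices with standard dot products, the defining identity <Ax, y> = <x, A^* y> gives (Ax)^T y = x^T (A^*) y, i.e. x^T A^T y = x^T (A^*) y. Since this holds for all x, y, we must have A^* = A^T. Therefore
A^* =
[[-2, 0],
 [-3, 0]].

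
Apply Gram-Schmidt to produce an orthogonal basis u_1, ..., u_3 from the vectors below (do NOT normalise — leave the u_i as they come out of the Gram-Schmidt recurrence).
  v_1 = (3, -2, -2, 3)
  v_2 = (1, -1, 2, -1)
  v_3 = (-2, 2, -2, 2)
Orthogonal basis:
  u_1 = (3, -2, -2, 3)
  u_2 = (16/13, -15/13, 24/13, -10/13)
  u_3 = (-18/89, 28/89, 62/89, 78/89)

Apply the Gram-Schmidt recurrence
  u_1 = v_1
  u_i = v_i − Σ_{j<i} ((v_i · u_j) / (u_j · u_j)) · u_j.

Step by step this gives:
  u_1 = (3, -2, -2, 3)
  u_2 = (16/13, -15/13, 24/13, -10/13)
  u_3 = (-18/89, 28/89, 62/89, 78/89)

Orthogonality check:
  u_2 · u_1 = 0 (should be 0)
  u_3 · u_1 = 0 (should be 0)
  u_3 · u_2 = 0 (should be 0)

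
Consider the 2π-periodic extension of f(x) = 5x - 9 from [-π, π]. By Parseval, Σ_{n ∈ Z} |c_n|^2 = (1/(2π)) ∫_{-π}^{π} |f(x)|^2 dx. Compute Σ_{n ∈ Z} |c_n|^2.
Σ |c_n|^2 = 25π^2/3 + 81

Expand and integrate term by term over [-π, π]:
  ∫ (5x)^2 dx = 25·(2π^3/3); ∫ 2·5·(-9)·x dx = 0 (odd integrand); ∫ (-9)^2 dx = 81·2π.
So (1/(2π)) ∫_{-π}^{π} (5x - 9)^2 dx = 25π^2/3 + 81 = 25π^2/3 + 81.
Parseval ⇒ Σ |c_n|^2 = 25π^2/3 + 81.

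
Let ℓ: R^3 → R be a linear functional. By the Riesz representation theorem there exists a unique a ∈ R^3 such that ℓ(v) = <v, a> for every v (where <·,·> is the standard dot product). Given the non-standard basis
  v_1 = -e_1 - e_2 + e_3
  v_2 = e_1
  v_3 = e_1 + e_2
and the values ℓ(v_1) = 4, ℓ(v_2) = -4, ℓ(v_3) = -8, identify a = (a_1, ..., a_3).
a = (-4, -4, -4)

Write a = (a_1, ..., a_3) in the standard basis. For each basis vector v_i, ℓ(v_i) = <v_i, a> is a linear equation in the a_j's. Collect the n equations into a matrix system V a = ℓ, where row i of V is v_i (expressed in the standard basis). Since V is invertible (lower-triangular with 1s on the diagonal, up to permutation), solve by back-substitution:
  V =
[[-1, -1, 1],
 [1, 0, 0],
 [1, 1, 0]]
  V a = (4, -4, -8)
Solving gives a = (-4, -4, -4).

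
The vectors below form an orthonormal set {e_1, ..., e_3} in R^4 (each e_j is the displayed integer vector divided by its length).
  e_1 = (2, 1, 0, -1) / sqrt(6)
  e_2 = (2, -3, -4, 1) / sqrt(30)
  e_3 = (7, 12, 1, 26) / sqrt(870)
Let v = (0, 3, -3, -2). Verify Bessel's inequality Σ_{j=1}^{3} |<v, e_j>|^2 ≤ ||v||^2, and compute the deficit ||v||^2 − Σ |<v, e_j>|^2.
Σ |<v, e_j>|^2 = 803/174; ||v||^2 = 22; deficit = 3025/174

Write each e_j = u_j / sqrt(<u_j, u_j>) where u_j is the displayed integer vector. Then <v, e_j> = <v, u_j> / sqrt(<u_j, u_j>), so |<v, e_j>|^2 = <v, u_j>^2 / <u_j, u_j>.
Coefficients: <v, e_1> = 5/sqrt(6), <v, e_2> = 1/sqrt(30), <v, e_3> = -19/sqrt(870).
Square and sum: Σ |<v, e_j>|^2 = 803/174.
Compute ||v||^2 = v·v = 22.
Deficit = 22 − 803/174 = 3025/174 ≥ 0, confirming Bessel's inequality. (The deficit equals ||v − Σ <v,e_j> e_j||^2, the squared distance from v to span{e_j}.)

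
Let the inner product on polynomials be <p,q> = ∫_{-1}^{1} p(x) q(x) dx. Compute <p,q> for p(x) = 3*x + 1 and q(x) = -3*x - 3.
<p,q> = -12

Expand the product: p(x)·q(x) = -9*x^2 - 12*x - 3.
∫_{-1}^{1} of each monomial x^k gives [2/(k+1) if k even, 0 if k odd]. Integrating term-by-term (or equivalently evaluating the antiderivative F(x) = -3*x^3 - 6*x^2 - 3*x at the endpoints):
  F(1) − F(−1) = -12 − (0) = -12.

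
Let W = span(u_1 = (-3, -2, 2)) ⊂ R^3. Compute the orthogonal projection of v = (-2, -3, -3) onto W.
proj_W(v) = (-18/17, -12/17, 12/17)

Set up U = [u_1 | ... | u_1] ∈ R^(3×1). The projector onto W = col(U) is P = U (U^T U)^(-1) U^T.
Compute U^T U =
  [17],
and U^T v = (6).
Solve U^T U · c = U^T v for the coefficients: c = (6/17). The projection is proj_W(v) = U c.
Check: (v - proj_W(v)) · u_1 = 0  (should be 0).
Result: proj_W(v) = (-18/17, -12/17, 12/17).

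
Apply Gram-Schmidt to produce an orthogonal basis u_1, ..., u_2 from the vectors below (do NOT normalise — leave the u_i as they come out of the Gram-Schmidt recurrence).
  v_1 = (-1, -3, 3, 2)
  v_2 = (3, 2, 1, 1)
Orthogonal basis:
  u_1 = (-1, -3, 3, 2)
  u_2 = (65/23, 34/23, 35/23, 31/23)

Apply the Gram-Schmidt recurrence
  u_1 = v_1
  u_i = v_i − Σ_{j<i} ((v_i · u_j) / (u_j · u_j)) · u_j.

Step by step this gives:
  u_1 = (-1, -3, 3, 2)
  u_2 = (65/23, 34/23, 35/23, 31/23)

Orthogonality check:
  u_2 · u_1 = 0 (should be 0)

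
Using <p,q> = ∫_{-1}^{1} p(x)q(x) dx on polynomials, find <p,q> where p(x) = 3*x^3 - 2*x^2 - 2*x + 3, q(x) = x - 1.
<p,q> = -24/5

Expand the product: p(x)·q(x) = 3*x^4 - 5*x^3 + 5*x - 3.
∫_{-1}^{1} of each monomial x^k gives [2/(k+1) if k even, 0 if k odd]. Integrating term-by-term (or equivalently evaluating the antiderivative F(x) = 3*x^5/5 - 5*x^4/4 + 5*x^2/2 - 3*x at the endpoints):
  F(1) − F(−1) = -23/20 − (73/20) = -24/5.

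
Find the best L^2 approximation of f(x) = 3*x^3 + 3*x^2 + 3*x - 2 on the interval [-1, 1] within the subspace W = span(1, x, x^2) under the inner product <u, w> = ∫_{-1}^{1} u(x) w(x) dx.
g(x) = 3*x^2 + 24*x/5 - 2

The best approximation g ∈ W is the orthogonal projection of f onto W. Writing g = a_0 + a_1 x + a_2 x^2, the coefficients solve the normal equations G · a = b where
  G_{ij} = <φ_i, φ_j> and b_i = <f, φ_i>, with φ_0 = 1, φ_1 = x, φ_2 = x^2.
G =
  [2, 0, 2/3]
  [0, 2/3, 0]
  [2/3, 0, 2/5],
b = (-2, 16/5, -2/15).
Solving gives a_0 = -2, a_1 = 24/5, a_2 = 3, so
  g(x) = 3*x^2 + 24*x/5 - 2.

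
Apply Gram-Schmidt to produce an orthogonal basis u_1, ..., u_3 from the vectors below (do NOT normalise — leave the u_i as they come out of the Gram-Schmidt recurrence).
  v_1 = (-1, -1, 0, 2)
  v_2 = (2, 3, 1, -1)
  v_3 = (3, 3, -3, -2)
Orthogonal basis:
  u_1 = (-1, -1, 0, 2)
  u_2 = (5/6, 11/6, 1, 4/3)
  u_3 = (43/41, 29/41, -137/41, 36/41)

Apply the Gram-Schmidt recurrence
  u_1 = v_1
  u_i = v_i − Σ_{j<i} ((v_i · u_j) / (u_j · u_j)) · u_j.

Step by step this gives:
  u_1 = (-1, -1, 0, 2)
  u_2 = (5/6, 11/6, 1, 4/3)
  u_3 = (43/41, 29/41, -137/41, 36/41)

Orthogonality check:
  u_2 · u_1 = 0 (should be 0)
  u_3 · u_1 = 0 (should be 0)
  u_3 · u_2 = 0 (should be 0)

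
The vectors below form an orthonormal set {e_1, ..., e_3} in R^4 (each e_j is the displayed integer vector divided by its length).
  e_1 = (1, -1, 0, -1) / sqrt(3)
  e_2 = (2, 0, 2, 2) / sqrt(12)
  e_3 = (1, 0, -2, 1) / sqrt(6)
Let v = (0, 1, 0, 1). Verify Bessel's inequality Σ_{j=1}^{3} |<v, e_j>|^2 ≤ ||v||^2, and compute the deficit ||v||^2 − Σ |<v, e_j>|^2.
Σ |<v, e_j>|^2 = 11/6; ||v||^2 = 2; deficit = 1/6

Write each e_j = u_j / sqrt(<u_j, u_j>) where u_j is the displayed integer vector. Then <v, e_j> = <v, u_j> / sqrt(<u_j, u_j>), so |<v, e_j>|^2 = <v, u_j>^2 / <u_j, u_j>.
Coefficients: <v, e_1> = -2/sqrt(3), <v, e_2> = 2/sqrt(12), <v, e_3> = 1/sqrt(6).
Square and sum: Σ |<v, e_j>|^2 = 11/6.
Compute ||v||^2 = v·v = 2.
Deficit = 2 − 11/6 = 1/6 ≥ 0, confirming Bessel's inequality. (The deficit equals ||v − Σ <v,e_j> e_j||^2, the squared distance from v to span{e_j}.)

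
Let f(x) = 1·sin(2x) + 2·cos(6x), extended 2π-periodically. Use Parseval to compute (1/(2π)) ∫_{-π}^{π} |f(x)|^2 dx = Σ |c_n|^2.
Σ |c_n|^2 = 5/2

Expand |f|^2 and use orthogonality of {sin(nx), cos(mx)} on [-π, π]:
  ∫_{-π}^{π} sin(nx)^2 dx = π, ∫ cos(mx)^2 dx = π, and cross terms integrate to 0.
So ∫_{-π}^{π} f(x)^2 dx = 1^2 · π + 2^2 · π = (1 + 4)π.
Divide by 2π: (1 + 4)/2 = 5/2.
By Parseval, this equals Σ |c_n|^2.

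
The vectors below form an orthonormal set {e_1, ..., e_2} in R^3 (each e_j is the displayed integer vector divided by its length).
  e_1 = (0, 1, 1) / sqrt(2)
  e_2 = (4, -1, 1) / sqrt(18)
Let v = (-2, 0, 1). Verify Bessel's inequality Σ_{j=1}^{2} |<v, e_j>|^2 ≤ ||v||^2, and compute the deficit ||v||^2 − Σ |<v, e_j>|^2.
Σ |<v, e_j>|^2 = 29/9; ||v||^2 = 5; deficit = 16/9

Write each e_j = u_j / sqrt(<u_j, u_j>) where u_j is the displayed integer vector. Then <v, e_j> = <v, u_j> / sqrt(<u_j, u_j>), so |<v, e_j>|^2 = <v, u_j>^2 / <u_j, u_j>.
Coefficients: <v, e_1> = 1/sqrt(2), <v, e_2> = -7/sqrt(18).
Square and sum: Σ |<v, e_j>|^2 = 29/9.
Compute ||v||^2 = v·v = 5.
Deficit = 5 − 29/9 = 16/9 ≥ 0, confirming Bessel's inequality. (The deficit equals ||v − Σ <v,e_j> e_j||^2, the squared distance from v to span{e_j}.)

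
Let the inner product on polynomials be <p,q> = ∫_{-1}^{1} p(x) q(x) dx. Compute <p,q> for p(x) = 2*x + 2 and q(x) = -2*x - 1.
<p,q> = -20/3

Expand the product: p(x)·q(x) = -4*x^2 - 6*x - 2.
∫_{-1}^{1} of each monomial x^k gives [2/(k+1) if k even, 0 if k odd]. Integrating term-by-term (or equivalently evaluating the antiderivative F(x) = -4*x^3/3 - 3*x^2 - 2*x at the endpoints):
  F(1) − F(−1) = -19/3 − (1/3) = -20/3.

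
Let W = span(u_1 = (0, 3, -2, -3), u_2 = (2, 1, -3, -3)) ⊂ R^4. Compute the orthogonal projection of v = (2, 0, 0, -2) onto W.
proj_W(v) = (16/13, -1/13, -18/13, -15/13)

Set up U = [u_1 | ... | u_2] ∈ R^(4×2). The projector onto W = col(U) is P = U (U^T U)^(-1) U^T.
Compute U^T U =
  [22, 18]
  [18, 23],
and U^T v = (6, 10).
Solve U^T U · c = U^T v for the coefficients: c = (-3/13, 8/13). The projection is proj_W(v) = U c.
Check: (v - proj_W(v)) · u_1 = 0  (should be 0).
Check: (v - proj_W(v)) · u_2 = 0  (should be 0).
Result: proj_W(v) = (16/13, -1/13, -18/13, -15/13).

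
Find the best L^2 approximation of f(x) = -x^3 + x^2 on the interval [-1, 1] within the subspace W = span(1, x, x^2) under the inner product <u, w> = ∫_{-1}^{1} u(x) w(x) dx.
g(x) = x^2 - 3*x/5

The best approximation g ∈ W is the orthogonal projection of f onto W. Writing g = a_0 + a_1 x + a_2 x^2, the coefficients solve the normal equations G · a = b where
  G_{ij} = <φ_i, φ_j> and b_i = <f, φ_i>, with φ_0 = 1, φ_1 = x, φ_2 = x^2.
G =
  [2, 0, 2/3]
  [0, 2/3, 0]
  [2/3, 0, 2/5],
b = (2/3, -2/5, 2/5).
Solving gives a_0 = 0, a_1 = -3/5, a_2 = 1, so
  g(x) = x^2 - 3*x/5.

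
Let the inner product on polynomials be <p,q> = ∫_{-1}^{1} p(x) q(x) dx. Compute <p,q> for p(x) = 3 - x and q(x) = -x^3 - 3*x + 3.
<p,q> = 102/5

Expand the product: p(x)·q(x) = x^4 - 3*x^3 + 3*x^2 - 12*x + 9.
∫_{-1}^{1} of each monomial x^k gives [2/(k+1) if k even, 0 if k odd]. Integrating term-by-term (or equivalently evaluating the antiderivative F(x) = x^5/5 - 3*x^4/4 + x^3 - 6*x^2 + 9*x at the endpoints):
  F(1) − F(−1) = 69/20 − (-339/20) = 102/5.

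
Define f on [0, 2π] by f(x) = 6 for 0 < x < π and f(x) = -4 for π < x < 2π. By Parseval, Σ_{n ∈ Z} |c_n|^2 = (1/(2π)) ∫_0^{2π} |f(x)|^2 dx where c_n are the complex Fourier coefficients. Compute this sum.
Σ |c_n|^2 = 26

Parseval equates the L^2 energy of f (normalised by 1/(2π)) with the ℓ^2 sum of its Fourier coefficients: (1/(2π)) ∫_0^{2π} |f|^2 = Σ |c_n|^2.
Compute the left side: (1/(2π)) [∫_0^π 6^2 dx + ∫_π^{2π} (-4)^2 dx] = (1/(2π)) · (36π + 16π) = (36 + 16)/2 = 26.
So Σ_{n ∈ Z} |c_n|^2 = 26.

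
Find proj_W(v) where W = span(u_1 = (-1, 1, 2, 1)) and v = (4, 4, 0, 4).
proj_W(v) = (-4/7, 4/7, 8/7, 4/7)

Set up U = [u_1 | ... | u_1] ∈ R^(4×1). The projector onto W = col(U) is P = U (U^T U)^(-1) U^T.
Compute U^T U =
  [7],
and U^T v = (4).
Solve U^T U · c = U^T v for the coefficients: c = (4/7). The projection is proj_W(v) = U c.
Check: (v - proj_W(v)) · u_1 = 0  (should be 0).
Result: proj_W(v) = (-4/7, 4/7, 8/7, 4/7).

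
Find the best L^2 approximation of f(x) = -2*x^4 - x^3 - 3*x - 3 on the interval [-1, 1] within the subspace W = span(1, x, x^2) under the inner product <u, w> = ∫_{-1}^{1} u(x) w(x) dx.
g(x) = -12*x^2/7 - 18*x/5 - 99/35

The best approximation g ∈ W is the orthogonal projection of f onto W. Writing g = a_0 + a_1 x + a_2 x^2, the coefficients solve the normal equations G · a = b where
  G_{ij} = <φ_i, φ_j> and b_i = <f, φ_i>, with φ_0 = 1, φ_1 = x, φ_2 = x^2.
G =
  [2, 0, 2/3]
  [0, 2/3, 0]
  [2/3, 0, 2/5],
b = (-34/5, -12/5, -18/7).
Solving gives a_0 = -99/35, a_1 = -18/5, a_2 = -12/7, so
  g(x) = -12*x^2/7 - 18*x/5 - 99/35.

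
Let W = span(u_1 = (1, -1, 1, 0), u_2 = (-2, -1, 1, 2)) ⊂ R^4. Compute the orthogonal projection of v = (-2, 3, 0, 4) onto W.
proj_W(v) = (-52/15, 23/30, -23/30, 9/5)

Set up U = [u_1 | ... | u_2] ∈ R^(4×2). The projector onto W = col(U) is P = U (U^T U)^(-1) U^T.
Compute U^T U =
  [3, 0]
  [0, 10],
and U^T v = (-5, 9).
Solve U^T U · c = U^T v for the coefficients: c = (-5/3, 9/10). The projection is proj_W(v) = U c.
Check: (v - proj_W(v)) · u_1 = 0  (should be 0).
Check: (v - proj_W(v)) · u_2 = 0  (should be 0).
Result: proj_W(v) = (-52/15, 23/30, -23/30, 9/5).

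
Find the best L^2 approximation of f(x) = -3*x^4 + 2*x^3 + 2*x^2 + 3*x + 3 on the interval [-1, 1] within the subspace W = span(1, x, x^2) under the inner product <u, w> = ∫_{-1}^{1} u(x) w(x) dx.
g(x) = -4*x^2/7 + 21*x/5 + 114/35

The best approximation g ∈ W is the orthogonal projection of f onto W. Writing g = a_0 + a_1 x + a_2 x^2, the coefficients solve the normal equations G · a = b where
  G_{ij} = <φ_i, φ_j> and b_i = <f, φ_i>, with φ_0 = 1, φ_1 = x, φ_2 = x^2.
G =
  [2, 0, 2/3]
  [0, 2/3, 0]
  [2/3, 0, 2/5],
b = (92/15, 14/5, 68/35).
Solving gives a_0 = 114/35, a_1 = 21/5, a_2 = -4/7, so
  g(x) = -4*x^2/7 + 21*x/5 + 114/35.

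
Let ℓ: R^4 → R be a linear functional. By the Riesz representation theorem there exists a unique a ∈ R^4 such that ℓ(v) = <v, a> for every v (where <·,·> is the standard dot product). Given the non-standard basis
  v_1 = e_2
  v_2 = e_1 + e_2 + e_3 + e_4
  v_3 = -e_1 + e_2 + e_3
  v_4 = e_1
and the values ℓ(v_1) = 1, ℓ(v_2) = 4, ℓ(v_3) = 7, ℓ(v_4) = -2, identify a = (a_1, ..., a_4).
a = (-2, 1, 4, 1)

Write a = (a_1, ..., a_4) in the standard basis. For each basis vector v_i, ℓ(v_i) = <v_i, a> is a linear equation in the a_j's. Collect the n equations into a matrix system V a = ℓ, where row i of V is v_i (expressed in the standard basis). Since V is invertible (lower-triangular with 1s on the diagonal, up to permutation), solve by back-substitution:
  V =
[[0, 1, 0, 0],
 [1, 1, 1, 1],
 [-1, 1, 1, 0],
 [1, 0, 0, 0]]
  V a = (1, 4, 7, -2)
Solving gives a = (-2, 1, 4, 1).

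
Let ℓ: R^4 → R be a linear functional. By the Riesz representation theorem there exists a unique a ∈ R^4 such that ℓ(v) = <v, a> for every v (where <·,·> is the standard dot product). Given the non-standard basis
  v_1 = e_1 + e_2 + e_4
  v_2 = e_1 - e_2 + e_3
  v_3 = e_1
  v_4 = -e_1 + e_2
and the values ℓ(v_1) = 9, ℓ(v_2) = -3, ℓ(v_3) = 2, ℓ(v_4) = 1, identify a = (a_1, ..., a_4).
a = (2, 3, -2, 4)

Write a = (a_1, ..., a_4) in the standard basis. For each basis vector v_i, ℓ(v_i) = <v_i, a> is a linear equation in the a_j's. Collect the n equations into a matrix system V a = ℓ, where row i of V is v_i (expressed in the standard basis). Since V is invertible (lower-triangular with 1s on the diagonal, up to permutation), solve by back-substitution:
  V =
[[1, 1, 0, 1],
 [1, -1, 1, 0],
 [1, 0, 0, 0],
 [-1, 1, 0, 0]]
  V a = (9, -3, 2, 1)
Solving gives a = (2, 3, -2, 4).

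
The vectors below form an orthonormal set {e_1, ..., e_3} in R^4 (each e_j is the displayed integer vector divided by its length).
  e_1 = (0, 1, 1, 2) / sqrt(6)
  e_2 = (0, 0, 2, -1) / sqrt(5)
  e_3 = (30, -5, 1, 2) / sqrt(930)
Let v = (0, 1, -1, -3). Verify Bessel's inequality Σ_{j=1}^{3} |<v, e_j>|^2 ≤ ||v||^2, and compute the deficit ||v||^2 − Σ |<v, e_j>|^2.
Σ |<v, e_j>|^2 = 197/31; ||v||^2 = 11; deficit = 144/31

Write each e_j = u_j / sqrt(<u_j, u_j>) where u_j is the displayed integer vector. Then <v, e_j> = <v, u_j> / sqrt(<u_j, u_j>), so |<v, e_j>|^2 = <v, u_j>^2 / <u_j, u_j>.
Coefficients: <v, e_1> = -6/sqrt(6), <v, e_2> = 1/sqrt(5), <v, e_3> = -12/sqrt(930).
Square and sum: Σ |<v, e_j>|^2 = 197/31.
Compute ||v||^2 = v·v = 11.
Deficit = 11 − 197/31 = 144/31 ≥ 0, confirming Bessel's inequality. (The deficit equals ||v − Σ <v,e_j> e_j||^2, the squared distance from v to span{e_j}.)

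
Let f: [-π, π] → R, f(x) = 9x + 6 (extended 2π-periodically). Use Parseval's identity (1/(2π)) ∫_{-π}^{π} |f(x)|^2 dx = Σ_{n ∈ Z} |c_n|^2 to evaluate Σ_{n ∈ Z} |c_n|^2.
Σ |c_n|^2 = 27π^2 + 36

Expand and integrate term by term over [-π, π]:
  ∫ (9x)^2 dx = 81·(2π^3/3); ∫ 2·9·(6)·x dx = 0 (odd integrand); ∫ 6^2 dx = 36·2π.
So (1/(2π)) ∫_{-π}^{π} (9x + 6)^2 dx = 81π^2/3 + 36 = 27π^2 + 36.
Parseval ⇒ Σ |c_n|^2 = 27π^2 + 36.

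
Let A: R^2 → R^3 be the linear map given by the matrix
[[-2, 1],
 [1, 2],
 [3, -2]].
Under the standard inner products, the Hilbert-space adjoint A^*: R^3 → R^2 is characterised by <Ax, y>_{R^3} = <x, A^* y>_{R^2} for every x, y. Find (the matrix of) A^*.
A^* = A^T =
[[-2, 1, 3],
 [1, 2, -2]]

For real matrices with standard dot products, the defining identity <Ax, y> = <x, A^* y> gives (Ax)^T y = x^T (A^*) y, i.e. x^T A^T y = x^T (A^*) y. Since this holds for all x, y, we must have A^* = A^T. Therefore
A^* =
[[-2, 1, 3],
 [1, 2, -2]].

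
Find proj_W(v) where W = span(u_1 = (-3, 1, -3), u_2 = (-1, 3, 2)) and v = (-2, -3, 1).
proj_W(v) = (5/14, -15/14, -5/7)

Set up U = [u_1 | ... | u_2] ∈ R^(3×2). The projector onto W = col(U) is P = U (U^T U)^(-1) U^T.
Compute U^T U =
  [19, 0]
  [0, 14],
and U^T v = (0, -5).
Solve U^T U · c = U^T v for the coefficients: c = (0, -5/14). The projection is proj_W(v) = U c.
Check: (v - proj_W(v)) · u_1 = 0  (should be 0).
Check: (v - proj_W(v)) · u_2 = 0  (should be 0).
Result: proj_W(v) = (5/14, -15/14, -5/7).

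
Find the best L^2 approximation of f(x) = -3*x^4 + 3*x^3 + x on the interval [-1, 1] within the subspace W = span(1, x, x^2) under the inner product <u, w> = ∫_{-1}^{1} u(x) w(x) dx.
g(x) = -18*x^2/7 + 14*x/5 + 9/35

The best approximation g ∈ W is the orthogonal projection of f onto W. Writing g = a_0 + a_1 x + a_2 x^2, the coefficients solve the normal equations G · a = b where
  G_{ij} = <φ_i, φ_j> and b_i = <f, φ_i>, with φ_0 = 1, φ_1 = x, φ_2 = x^2.
G =
  [2, 0, 2/3]
  [0, 2/3, 0]
  [2/3, 0, 2/5],
b = (-6/5, 28/15, -6/7).
Solving gives a_0 = 9/35, a_1 = 14/5, a_2 = -18/7, so
  g(x) = -18*x^2/7 + 14*x/5 + 9/35.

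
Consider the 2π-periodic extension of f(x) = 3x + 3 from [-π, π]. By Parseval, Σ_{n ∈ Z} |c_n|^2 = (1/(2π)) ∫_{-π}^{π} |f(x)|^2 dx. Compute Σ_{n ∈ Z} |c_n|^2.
Σ |c_n|^2 = 3π^2 + 9

Expand and integrate term by term over [-π, π]:
  ∫ (3x)^2 dx = 9·(2π^3/3); ∫ 2·3·(3)·x dx = 0 (odd integrand); ∫ 3^2 dx = 9·2π.
So (1/(2π)) ∫_{-π}^{π} (3x + 3)^2 dx = 9π^2/3 + 9 = 3π^2 + 9.
Parseval ⇒ Σ |c_n|^2 = 3π^2 + 9.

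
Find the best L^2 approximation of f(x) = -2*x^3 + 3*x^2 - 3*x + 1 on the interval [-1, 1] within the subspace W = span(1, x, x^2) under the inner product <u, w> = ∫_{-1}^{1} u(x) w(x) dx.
g(x) = 3*x^2 - 21*x/5 + 1

The best approximation g ∈ W is the orthogonal projection of f onto W. Writing g = a_0 + a_1 x + a_2 x^2, the coefficients solve the normal equations G · a = b where
  G_{ij} = <φ_i, φ_j> and b_i = <f, φ_i>, with φ_0 = 1, φ_1 = x, φ_2 = x^2.
G =
  [2, 0, 2/3]
  [0, 2/3, 0]
  [2/3, 0, 2/5],
b = (4, -14/5, 28/15).
Solving gives a_0 = 1, a_1 = -21/5, a_2 = 3, so
  g(x) = 3*x^2 - 21*x/5 + 1.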